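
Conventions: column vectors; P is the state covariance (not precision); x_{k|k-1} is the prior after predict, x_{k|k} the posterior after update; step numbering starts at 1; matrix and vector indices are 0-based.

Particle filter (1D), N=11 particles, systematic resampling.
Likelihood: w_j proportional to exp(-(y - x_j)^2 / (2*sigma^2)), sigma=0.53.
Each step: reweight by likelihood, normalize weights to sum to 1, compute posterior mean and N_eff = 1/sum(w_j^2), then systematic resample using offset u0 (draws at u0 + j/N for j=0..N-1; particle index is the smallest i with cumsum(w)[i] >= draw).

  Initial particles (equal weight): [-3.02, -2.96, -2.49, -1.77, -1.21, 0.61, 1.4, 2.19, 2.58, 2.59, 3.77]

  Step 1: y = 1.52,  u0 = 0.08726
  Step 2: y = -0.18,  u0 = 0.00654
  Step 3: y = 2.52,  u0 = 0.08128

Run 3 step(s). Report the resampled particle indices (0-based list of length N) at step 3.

resampled_idx = [6, 10, 10, 10, 10, 10, 10, 10, 10, 10, 10]

step 1: w=[0.0000, 0.0000, 0.0000, 0.0000, 0.0000, 0.1193, 0.5079, 0.2343, 0.0705, 0.0679, 0.0001]  mean=1.6550  Neff=2.9704  idx=[5, 6, 6, 6, 6, 6, 7, 7, 7, 8, 9]
step 2: w=[0.8482, 0.0303, 0.0303, 0.0303, 0.0303, 0.0303, 0.0001, 0.0001, 0.0001, 0.0000, 0.0000]  mean=0.7302  Neff=1.3810  idx=[0, 0, 0, 0, 0, 0, 0, 0, 0, 0, 3]
step 3: w=[0.0124, 0.0124, 0.0124, 0.0124, 0.0124, 0.0124, 0.0124, 0.0124, 0.0124, 0.0124, 0.8763]  mean=1.3023  Neff=1.2996  idx=[6, 10, 10, 10, 10, 10, 10, 10, 10, 10, 10]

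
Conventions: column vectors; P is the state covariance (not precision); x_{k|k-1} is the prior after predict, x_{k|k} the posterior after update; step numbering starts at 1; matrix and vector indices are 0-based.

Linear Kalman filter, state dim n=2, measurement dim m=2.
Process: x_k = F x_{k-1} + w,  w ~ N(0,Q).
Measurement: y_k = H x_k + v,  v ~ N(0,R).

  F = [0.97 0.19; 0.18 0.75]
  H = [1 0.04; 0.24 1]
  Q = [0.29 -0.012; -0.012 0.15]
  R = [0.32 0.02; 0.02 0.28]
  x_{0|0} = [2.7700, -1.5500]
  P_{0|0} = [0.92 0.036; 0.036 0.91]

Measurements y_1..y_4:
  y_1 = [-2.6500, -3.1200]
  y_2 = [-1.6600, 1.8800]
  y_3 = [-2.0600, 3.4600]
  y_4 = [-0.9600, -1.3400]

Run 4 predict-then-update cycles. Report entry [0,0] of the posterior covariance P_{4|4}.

P_post[0,0] = 0.1861

step 1: x^-=[2.3924, -0.6639]  P^-=[1.2017 0.3057; 0.3057 0.7014]  S=[1.5473 0.6451; 0.6451 1.1974]  K=[0.7450 0.0948; -0.0697 0.6846]  nu=[-5.0158, -3.0303]  x^+=[-1.6318, -2.3888]  P^+=[0.2410 -0.0164; -0.0164 0.1942]
step 2: x^-=[-2.0368, -2.0853]  P^-=[0.5177 0.0453; 0.0453 0.2626]  S=[0.8417 0.2005; 0.2005 0.5942]  K=[0.5972 0.0838; -0.0471 0.4762]  nu=[0.4602, 4.4541]  x^+=[-1.3886, 0.0141]  P^+=[0.1932 -0.0110; -0.0110 0.1350]
step 3: x^-=[-1.3443, -0.2394]  P^-=[0.4726 0.0326; 0.0326 0.2293]  S=[0.7956 0.1755; 0.1755 0.5521]  K=[0.5779 0.0808; -0.0454 0.4438]  nu=[-0.7061, 4.0220]  x^+=[-1.4273, 1.5777]  P^+=[0.1870 -0.0107; -0.0107 0.1259]
step 4: x^-=[-1.0847, 0.9264]  P^-=[0.4665 0.0304; 0.0304 0.2240]  S=[0.7893 0.1717; 0.1717 0.5455]  K=[0.5752 0.0801; -0.0454 0.4383]  nu=[0.0877, -2.0060]  x^+=[-1.1949, 0.0431]  P^+=[0.1861 -0.0107; -0.0107 0.1244]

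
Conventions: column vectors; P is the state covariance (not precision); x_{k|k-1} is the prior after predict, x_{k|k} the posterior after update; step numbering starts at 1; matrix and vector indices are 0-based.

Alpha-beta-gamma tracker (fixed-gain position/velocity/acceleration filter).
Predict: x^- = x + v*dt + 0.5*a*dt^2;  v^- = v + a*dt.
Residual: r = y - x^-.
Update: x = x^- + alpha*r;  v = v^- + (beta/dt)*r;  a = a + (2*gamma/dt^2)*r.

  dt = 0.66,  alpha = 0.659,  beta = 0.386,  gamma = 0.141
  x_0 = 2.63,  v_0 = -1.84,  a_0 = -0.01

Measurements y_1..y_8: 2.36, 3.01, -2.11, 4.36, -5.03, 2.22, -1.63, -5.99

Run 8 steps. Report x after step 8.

x_post = -4.4184

step 1: x_pred=1.4134  r=0.9466  x^+=2.0372  v^+=-1.2930  a^+=0.6028
step 2: x_pred=1.3151  r=1.6949  x^+=2.4320  v^+=0.0961  a^+=1.7000
step 3: x_pred=2.8657  r=-4.9757  x^+=-0.4133  v^+=-1.6919  a^+=-1.5212
step 4: x_pred=-1.8613  r=6.2213  x^+=2.2385  v^+=0.9426  a^+=2.5064
step 5: x_pred=3.4065  r=-8.4365  x^+=-2.1531  v^+=-2.3373  a^+=-2.9553
step 6: x_pred=-4.3394  r=6.5594  x^+=-0.0168  v^+=-0.4515  a^+=1.2912
step 7: x_pred=-0.0336  r=-1.5964  x^+=-1.0856  v^+=-0.5330  a^+=0.2577
step 8: x_pred=-1.3813  r=-4.6087  x^+=-4.4184  v^+=-3.0584  a^+=-2.7259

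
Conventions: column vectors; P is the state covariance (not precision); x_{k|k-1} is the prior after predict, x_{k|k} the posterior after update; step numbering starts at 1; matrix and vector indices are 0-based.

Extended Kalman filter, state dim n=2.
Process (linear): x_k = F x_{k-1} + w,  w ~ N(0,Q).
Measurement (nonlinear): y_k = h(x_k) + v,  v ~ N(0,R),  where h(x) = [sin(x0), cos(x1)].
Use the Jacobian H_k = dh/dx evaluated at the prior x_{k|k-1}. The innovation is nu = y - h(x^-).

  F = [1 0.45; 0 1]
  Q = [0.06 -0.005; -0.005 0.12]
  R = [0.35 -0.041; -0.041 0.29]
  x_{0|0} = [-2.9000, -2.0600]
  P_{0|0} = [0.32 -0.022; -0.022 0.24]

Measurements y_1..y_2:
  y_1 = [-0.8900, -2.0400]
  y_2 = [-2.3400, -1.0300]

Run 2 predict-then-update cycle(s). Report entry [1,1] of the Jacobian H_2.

H_jac[1,1] = 0.2328

step 1: x^-=[-3.8270, -2.0600]  P^-=[0.4088 0.0810; 0.0810 0.3600]  H_jac=[-0.7742 0.0000; 0.0000 0.8827]  S=[0.5950 -0.0964; -0.0964 0.5705]  K=[-0.5260 0.0365; -0.0156 0.5544]  nu=[-1.5230, -1.5701]  x^+=[-3.0832, -2.9066]  P^+=[0.2397 0.0364; 0.0364 0.1829]
step 2: x^-=[-4.3912, -2.9066]  P^-=[0.3695 0.1137; 0.1137 0.3029]  H_jac=[-0.3157 0.0000; 0.0000 0.2328]  S=[0.3868 -0.0494; -0.0494 0.3064]  K=[-0.2966 0.0386; -0.0648 0.2197]  nu=[-3.2889, -0.0575]  x^+=[-3.4178, -2.7063]  P^+=[0.3339 0.1003; 0.1003 0.2850]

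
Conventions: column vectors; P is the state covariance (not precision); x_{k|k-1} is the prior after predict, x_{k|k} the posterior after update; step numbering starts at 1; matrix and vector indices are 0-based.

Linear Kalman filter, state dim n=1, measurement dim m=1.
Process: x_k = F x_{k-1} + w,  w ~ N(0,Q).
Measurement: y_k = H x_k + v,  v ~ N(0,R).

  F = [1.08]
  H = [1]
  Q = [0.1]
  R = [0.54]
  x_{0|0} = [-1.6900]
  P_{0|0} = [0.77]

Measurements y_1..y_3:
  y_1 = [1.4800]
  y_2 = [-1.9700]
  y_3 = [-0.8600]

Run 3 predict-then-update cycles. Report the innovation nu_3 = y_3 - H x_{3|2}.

step 1: x^-=[-1.8252]  P^-=[0.9981]  S=[1.5381]  K=[0.6489]  nu=[3.3052]  x^+=[0.3196]  P^+=[0.3504]
step 2: x^-=[0.3452]  P^-=[0.5087]  S=[1.0487]  K=[0.4851]  nu=[-2.3152]  x^+=[-0.7779]  P^+=[0.2619]
step 3: x^-=[-0.8401]  P^-=[0.4055]  S=[0.9455]  K=[0.4289]  nu=[-0.0199]  x^+=[-0.8486]  P^+=[0.2316]

innov = [-0.0199]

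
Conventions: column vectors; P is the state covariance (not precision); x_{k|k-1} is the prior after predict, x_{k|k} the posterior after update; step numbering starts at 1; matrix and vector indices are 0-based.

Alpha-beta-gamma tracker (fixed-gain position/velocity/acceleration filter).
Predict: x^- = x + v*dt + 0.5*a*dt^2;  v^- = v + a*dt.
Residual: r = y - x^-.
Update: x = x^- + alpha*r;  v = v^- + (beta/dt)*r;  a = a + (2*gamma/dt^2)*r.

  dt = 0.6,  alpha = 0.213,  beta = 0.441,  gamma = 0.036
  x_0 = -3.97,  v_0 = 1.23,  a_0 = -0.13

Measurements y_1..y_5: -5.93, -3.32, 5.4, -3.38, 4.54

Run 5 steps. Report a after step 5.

a_post = 0.7921

step 1: x_pred=-3.2554  r=-2.6746  x^+=-3.8251  v^+=-0.8138  a^+=-0.6649
step 2: x_pred=-4.4331  r=1.1131  x^+=-4.1960  v^+=-0.3947  a^+=-0.4423
step 3: x_pred=-4.5124  r=9.9124  x^+=-2.4011  v^+=6.6256  a^+=1.5402
step 4: x_pred=1.8515  r=-5.2315  x^+=0.7372  v^+=3.7045  a^+=0.4939
step 5: x_pred=3.0488  r=1.4912  x^+=3.3664  v^+=5.0969  a^+=0.7921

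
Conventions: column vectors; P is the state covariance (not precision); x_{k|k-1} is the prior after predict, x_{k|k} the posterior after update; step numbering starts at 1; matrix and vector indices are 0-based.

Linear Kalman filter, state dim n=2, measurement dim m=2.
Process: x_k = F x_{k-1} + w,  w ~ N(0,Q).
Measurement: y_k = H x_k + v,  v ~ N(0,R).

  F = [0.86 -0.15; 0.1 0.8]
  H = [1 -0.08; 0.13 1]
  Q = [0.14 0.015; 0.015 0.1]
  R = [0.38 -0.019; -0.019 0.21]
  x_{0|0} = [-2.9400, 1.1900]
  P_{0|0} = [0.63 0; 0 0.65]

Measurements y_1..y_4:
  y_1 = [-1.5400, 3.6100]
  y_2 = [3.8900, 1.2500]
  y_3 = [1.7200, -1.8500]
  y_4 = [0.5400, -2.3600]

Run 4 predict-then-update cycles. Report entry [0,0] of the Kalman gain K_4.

step 1: x^-=[-2.7069, 0.6580]  P^-=[0.6206 -0.0088; -0.0088 0.5223]  S=[1.0053 0.0112; 0.0112 0.7405]  K=[0.6170 0.0877; -0.0582 0.7047]  nu=[1.2195, 3.3039]  x^+=[-1.6646, 2.9152]  P^+=[0.2309 -0.0233; -0.0233 0.1521]
step 2: x^-=[-1.8688, 2.1657]  P^-=[0.3202 0.0009; 0.0009 0.1959]  S=[0.7013 0.0079; 0.0079 0.4116]  K=[0.4554 0.0947; -0.0264 0.4768]  nu=[5.9321, -0.6728]  x^+=[0.7692, 1.6884]  P^+=[0.1704 -0.0109; -0.0109 0.1021]
step 3: x^-=[0.4083, 1.4276]  P^-=[0.2711 0.0101; 0.0101 0.1653]  S=[0.6506 0.0130; 0.0130 0.3825]  K=[0.4134 0.1044; -0.0136 0.4360]  nu=[1.4260, -3.3307]  x^+=[0.6500, -0.0439]  P^+=[0.1546 -0.0060; -0.0060 0.0926]
step 4: x^-=[0.5656, 0.0299]  P^-=[0.2580 0.0131; 0.0131 0.1598]  S=[0.6369 0.0147; 0.0147 0.3776]  K=[0.4009 0.1079; -0.0094 0.4282]  nu=[-0.0232, -2.4634]  x^+=[0.2904, -1.0247]  P^+=[0.1499 -0.0044; -0.0044 0.0907]

K[0,0] = 0.4009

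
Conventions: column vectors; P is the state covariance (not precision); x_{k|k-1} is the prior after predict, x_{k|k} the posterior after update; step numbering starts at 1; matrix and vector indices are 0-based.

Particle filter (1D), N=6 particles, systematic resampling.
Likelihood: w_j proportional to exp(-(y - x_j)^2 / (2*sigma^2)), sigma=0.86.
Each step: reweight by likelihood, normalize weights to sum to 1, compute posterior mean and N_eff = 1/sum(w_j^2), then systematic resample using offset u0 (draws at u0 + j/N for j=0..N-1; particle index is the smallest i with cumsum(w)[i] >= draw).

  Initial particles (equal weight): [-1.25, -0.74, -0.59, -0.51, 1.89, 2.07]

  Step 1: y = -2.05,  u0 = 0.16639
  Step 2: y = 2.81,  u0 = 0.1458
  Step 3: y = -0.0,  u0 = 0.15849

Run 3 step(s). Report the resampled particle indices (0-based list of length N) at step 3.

resampled_idx = [1, 2, 3, 4, 5, 5]

step 1: w=[0.4634, 0.2239, 0.1690, 0.1437, 0.0000, 0.0000]  mean=-0.9178  Neff=3.1843  idx=[0, 0, 1, 1, 2, 3]
step 2: w=[0.0102, 0.0102, 0.1413, 0.1413, 0.2858, 0.4111]  mean=-0.6130  Neff=3.4382  idx=[2, 4, 4, 5, 5, 5]
step 3: w=[0.1443, 0.1651, 0.1651, 0.1752, 0.1752, 0.1752]  mean=-0.5696  Neff=5.9740  idx=[1, 2, 3, 4, 5, 5]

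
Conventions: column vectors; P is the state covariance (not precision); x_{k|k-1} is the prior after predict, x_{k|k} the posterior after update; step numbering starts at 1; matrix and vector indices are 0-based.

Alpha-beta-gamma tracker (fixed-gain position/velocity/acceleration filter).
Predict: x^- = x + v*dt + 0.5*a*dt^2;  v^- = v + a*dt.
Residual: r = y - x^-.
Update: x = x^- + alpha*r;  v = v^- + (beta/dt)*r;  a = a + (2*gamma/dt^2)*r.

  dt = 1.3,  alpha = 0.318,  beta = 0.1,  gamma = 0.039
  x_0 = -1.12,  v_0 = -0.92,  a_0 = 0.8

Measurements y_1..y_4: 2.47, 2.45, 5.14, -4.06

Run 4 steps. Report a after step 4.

step 1: x_pred=-1.6400  r=4.1100  x^+=-0.3330  v^+=0.4362  a^+=0.9897
step 2: x_pred=1.0703  r=1.3797  x^+=1.5090  v^+=1.8289  a^+=1.0534
step 3: x_pred=4.7767  r=0.3633  x^+=4.8922  v^+=3.2262  a^+=1.0701
step 4: x_pred=9.9906  r=-14.0506  x^+=5.5225  v^+=3.5366  a^+=0.4217

a_post = 0.4217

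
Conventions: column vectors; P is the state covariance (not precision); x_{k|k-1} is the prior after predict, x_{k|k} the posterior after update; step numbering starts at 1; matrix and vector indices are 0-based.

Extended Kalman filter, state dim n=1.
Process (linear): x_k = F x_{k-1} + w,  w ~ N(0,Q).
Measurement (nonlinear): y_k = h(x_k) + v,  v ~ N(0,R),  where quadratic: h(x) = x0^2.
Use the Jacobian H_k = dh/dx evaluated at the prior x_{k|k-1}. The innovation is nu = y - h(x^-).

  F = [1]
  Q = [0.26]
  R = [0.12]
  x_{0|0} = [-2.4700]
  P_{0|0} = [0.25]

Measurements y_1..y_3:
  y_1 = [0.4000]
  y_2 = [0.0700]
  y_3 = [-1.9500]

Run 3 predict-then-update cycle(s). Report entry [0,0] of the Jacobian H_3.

step 1: x^-=[-2.4700]  P^-=[0.5100]  H_jac=[-4.9400]  S=[12.5658]  K=[-0.2005]  nu=[-5.7009]  x^+=[-1.3270]  P^+=[0.0049]
step 2: x^-=[-1.3270]  P^-=[0.2649]  H_jac=[-2.6540]  S=[1.9856]  K=[-0.3540]  nu=[-1.6909]  x^+=[-0.7284]  P^+=[0.0160]
step 3: x^-=[-0.7284]  P^-=[0.2760]  H_jac=[-1.4568]  S=[0.7057]  K=[-0.5697]  nu=[-2.4805]  x^+=[0.6849]  P^+=[0.0469]

H_jac[0,0] = -1.4568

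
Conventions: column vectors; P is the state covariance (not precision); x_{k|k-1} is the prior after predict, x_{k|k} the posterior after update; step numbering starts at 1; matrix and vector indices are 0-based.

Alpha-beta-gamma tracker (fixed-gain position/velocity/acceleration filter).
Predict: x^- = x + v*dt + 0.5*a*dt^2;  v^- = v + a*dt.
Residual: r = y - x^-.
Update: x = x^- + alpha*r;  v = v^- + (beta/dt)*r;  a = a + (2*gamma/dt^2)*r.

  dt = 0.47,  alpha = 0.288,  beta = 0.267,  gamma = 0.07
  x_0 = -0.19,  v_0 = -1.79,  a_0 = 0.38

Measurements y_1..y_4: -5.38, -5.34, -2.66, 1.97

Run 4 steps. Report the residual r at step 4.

step 1: x_pred=-0.9893  r=-4.3907  x^+=-2.2538  v^+=-4.1057  a^+=-2.4027
step 2: x_pred=-4.4489  r=-0.8911  x^+=-4.7055  v^+=-5.7412  a^+=-2.9674
step 3: x_pred=-7.7316  r=5.0716  x^+=-6.2710  v^+=-4.2547  a^+=0.2468
step 4: x_pred=-8.2435  r=10.2135  x^+=-5.3020  v^+=1.6634  a^+=6.7198

resid = 10.2135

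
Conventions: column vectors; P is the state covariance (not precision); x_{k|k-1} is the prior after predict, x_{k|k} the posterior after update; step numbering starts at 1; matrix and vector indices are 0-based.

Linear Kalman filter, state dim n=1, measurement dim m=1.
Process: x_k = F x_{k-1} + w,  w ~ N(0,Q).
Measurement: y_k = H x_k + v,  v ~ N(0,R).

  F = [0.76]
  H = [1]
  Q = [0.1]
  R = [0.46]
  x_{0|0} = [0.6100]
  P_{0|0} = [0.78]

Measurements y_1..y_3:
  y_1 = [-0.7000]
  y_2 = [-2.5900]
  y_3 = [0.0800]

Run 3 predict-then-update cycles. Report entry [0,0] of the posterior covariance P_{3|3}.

step 1: x^-=[0.4636]  P^-=[0.5505]  S=[1.0105]  K=[0.5448]  nu=[-1.1636]  x^+=[-0.1703]  P^+=[0.2506]
step 2: x^-=[-0.1294]  P^-=[0.2447]  S=[0.7047]  K=[0.3473]  nu=[-2.4606]  x^+=[-0.9840]  P^+=[0.1598]
step 3: x^-=[-0.7478]  P^-=[0.1923]  S=[0.6523]  K=[0.2948]  nu=[0.8278]  x^+=[-0.5038]  P^+=[0.1356]

P_post[0,0] = 0.1356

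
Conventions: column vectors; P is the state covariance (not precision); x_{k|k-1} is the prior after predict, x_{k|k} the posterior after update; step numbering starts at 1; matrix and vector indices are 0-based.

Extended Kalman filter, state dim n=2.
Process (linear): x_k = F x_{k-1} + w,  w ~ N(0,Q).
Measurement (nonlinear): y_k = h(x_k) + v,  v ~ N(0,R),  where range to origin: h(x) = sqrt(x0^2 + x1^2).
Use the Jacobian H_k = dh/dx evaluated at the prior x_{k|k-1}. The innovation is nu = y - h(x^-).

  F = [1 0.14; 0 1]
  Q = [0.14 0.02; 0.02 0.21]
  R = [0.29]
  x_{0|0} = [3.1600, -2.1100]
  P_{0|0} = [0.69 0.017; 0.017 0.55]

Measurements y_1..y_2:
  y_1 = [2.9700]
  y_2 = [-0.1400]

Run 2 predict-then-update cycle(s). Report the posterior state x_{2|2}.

x_post = [0.9581, -0.8768]

step 1: x^-=[2.8646, -2.1100]  P^-=[0.8455 0.1140; 0.1140 0.7600]  H_jac=[0.8052 -0.5931]  S=[0.9966]  K=[0.6153; -0.3602]  nu=[-0.5878]  x^+=[2.5029, -1.8983]  P^+=[0.4683 0.3349; 0.3349 0.6307]
step 2: x^-=[2.2372, -1.8983]  P^-=[0.7144 0.4432; 0.4432 0.8407]  H_jac=[0.7625 -0.6470]  S=[0.6200]  K=[0.4161; -0.3323]  nu=[-3.0740]  x^+=[0.9581, -0.8768]  P^+=[0.6070 0.5289; 0.5289 0.7723]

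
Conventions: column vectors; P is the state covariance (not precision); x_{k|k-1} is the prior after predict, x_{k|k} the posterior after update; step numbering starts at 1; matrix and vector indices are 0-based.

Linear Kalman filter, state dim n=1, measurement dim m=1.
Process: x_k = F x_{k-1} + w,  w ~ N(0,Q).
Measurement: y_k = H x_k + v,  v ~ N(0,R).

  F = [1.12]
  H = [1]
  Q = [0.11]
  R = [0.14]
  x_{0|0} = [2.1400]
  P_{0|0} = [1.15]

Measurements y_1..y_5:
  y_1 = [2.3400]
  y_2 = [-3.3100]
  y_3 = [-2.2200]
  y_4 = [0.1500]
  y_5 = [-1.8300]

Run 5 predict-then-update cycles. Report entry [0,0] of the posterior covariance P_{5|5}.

P_post[0,0] = 0.0851

step 1: x^-=[2.3968]  P^-=[1.5526]  S=[1.6926]  K=[0.9173]  nu=[-0.0568]  x^+=[2.3447]  P^+=[0.1284]
step 2: x^-=[2.6261]  P^-=[0.2711]  S=[0.4111]  K=[0.6594]  nu=[-5.9361]  x^+=[-1.2884]  P^+=[0.0923]
step 3: x^-=[-1.4430]  P^-=[0.2258]  S=[0.3658]  K=[0.6173]  nu=[-0.7770]  x^+=[-1.9226]  P^+=[0.0864]
step 4: x^-=[-2.1534]  P^-=[0.2184]  S=[0.3584]  K=[0.6094]  nu=[2.3034]  x^+=[-0.7497]  P^+=[0.0853]
step 5: x^-=[-0.8397]  P^-=[0.2170]  S=[0.3570]  K=[0.6079]  nu=[-0.9903]  x^+=[-1.4417]  P^+=[0.0851]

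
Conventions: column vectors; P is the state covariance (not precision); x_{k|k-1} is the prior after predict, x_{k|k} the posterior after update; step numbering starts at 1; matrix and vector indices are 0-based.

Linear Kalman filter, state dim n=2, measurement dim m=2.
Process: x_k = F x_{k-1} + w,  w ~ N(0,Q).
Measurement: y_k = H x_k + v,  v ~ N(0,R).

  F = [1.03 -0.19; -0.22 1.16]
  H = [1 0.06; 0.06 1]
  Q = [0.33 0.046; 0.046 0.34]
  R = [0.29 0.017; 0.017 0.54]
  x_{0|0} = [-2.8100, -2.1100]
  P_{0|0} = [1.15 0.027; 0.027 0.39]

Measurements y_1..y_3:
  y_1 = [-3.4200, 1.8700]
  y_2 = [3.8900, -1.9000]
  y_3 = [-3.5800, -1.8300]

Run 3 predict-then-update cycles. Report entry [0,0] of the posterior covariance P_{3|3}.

step 1: x^-=[-2.4934, -1.8294]  P^-=[1.5535 -0.2672; -0.2672 0.9067]  S=[1.8148 -0.1035; -0.1035 1.4202]  K=[0.8438 -0.0610; -0.0818 0.6212]  nu=[-0.8168, 3.8490]  x^+=[-3.4173, 0.6283]  P^+=[0.2457 -0.0333; -0.0333 0.3360]
step 2: x^-=[-3.6392, 1.4806]  P^-=[0.6158 -0.1249; -0.1249 0.8211]  S=[0.8938 -0.0222; -0.0222 1.3483]  K=[0.6793 -0.0541; -0.0697 0.6023]  nu=[7.4404, -3.1622]  x^+=[1.5858, -0.9427]  P^+=[0.1978 -0.0295; -0.0295 0.3258]
step 3: x^-=[1.8125, -1.4424]  P^-=[0.5632 -0.1072; -0.1072 0.8031]  S=[0.8432 -0.0086; -0.0086 1.3322]  K=[0.6598 -0.0508; -0.0639 0.5976]  nu=[-5.3059, -0.4963]  x^+=[-1.6630, -1.4001]  P^+=[0.1921 -0.0278; -0.0278 0.3233]

P_post[0,0] = 0.1921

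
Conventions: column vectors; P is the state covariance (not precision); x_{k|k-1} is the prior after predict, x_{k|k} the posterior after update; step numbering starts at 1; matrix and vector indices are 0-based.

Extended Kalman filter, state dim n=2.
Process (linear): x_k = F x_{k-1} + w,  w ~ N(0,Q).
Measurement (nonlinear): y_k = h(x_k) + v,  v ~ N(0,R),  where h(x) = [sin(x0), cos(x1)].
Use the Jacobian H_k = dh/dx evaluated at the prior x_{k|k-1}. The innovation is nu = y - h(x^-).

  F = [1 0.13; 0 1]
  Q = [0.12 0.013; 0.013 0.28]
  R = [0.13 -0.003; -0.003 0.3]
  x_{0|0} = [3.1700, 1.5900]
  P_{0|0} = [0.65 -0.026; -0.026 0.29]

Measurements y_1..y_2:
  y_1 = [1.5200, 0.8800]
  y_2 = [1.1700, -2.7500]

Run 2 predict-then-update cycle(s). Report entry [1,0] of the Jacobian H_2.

H_jac[1,0] = 0.0000

step 1: x^-=[3.3767, 1.5900]  P^-=[0.7681 0.0247; 0.0247 0.5700]  H_jac=[-0.9725 0.0000; 0.0000 -0.9998]  S=[0.8565 0.0210; 0.0210 0.8698]  K=[-0.8720 -0.0073; -0.0120 -0.6549]  nu=[1.7529, 0.8992]  x^+=[1.8415, 0.9801]  P^+=[0.1165 -0.0004; -0.0004 0.1965]
step 2: x^-=[1.9689, 0.9801]  P^-=[0.2398 0.0381; 0.0381 0.4765]  H_jac=[-0.3877 0.0000; 0.0000 -0.8306]  S=[0.1660 0.0093; 0.0093 0.6287]  K=[-0.5575 -0.0421; -0.0539 -0.6287]  nu=[0.2482, -3.3069]  x^+=[1.9699, 3.0457]  P^+=[0.1866 0.0132; 0.0132 0.2269]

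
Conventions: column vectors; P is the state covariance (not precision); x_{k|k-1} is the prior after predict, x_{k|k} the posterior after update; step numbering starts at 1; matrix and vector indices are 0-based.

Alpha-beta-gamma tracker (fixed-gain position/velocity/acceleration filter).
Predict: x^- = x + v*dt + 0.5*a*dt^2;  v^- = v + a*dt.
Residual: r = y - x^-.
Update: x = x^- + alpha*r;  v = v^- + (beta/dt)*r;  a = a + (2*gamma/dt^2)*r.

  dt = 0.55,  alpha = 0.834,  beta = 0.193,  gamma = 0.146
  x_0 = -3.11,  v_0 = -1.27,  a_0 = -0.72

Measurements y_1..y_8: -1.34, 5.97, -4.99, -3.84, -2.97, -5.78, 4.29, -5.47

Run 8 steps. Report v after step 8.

v_post = -1.7315

step 1: x_pred=-3.9174  r=2.5774  x^+=-1.7678  v^+=-0.7616  a^+=1.7679
step 2: x_pred=-1.9193  r=7.8893  x^+=4.6604  v^+=2.9792  a^+=9.3834
step 3: x_pred=7.7182  r=-12.7082  x^+=-2.8804  v^+=3.6807  a^+=-2.8837
step 4: x_pred=-1.2922  r=-2.5478  x^+=-3.4171  v^+=1.2006  a^+=-5.3430
step 5: x_pred=-3.5649  r=0.5949  x^+=-3.0687  v^+=-1.5293  a^+=-4.7688
step 6: x_pred=-4.6311  r=-1.1489  x^+=-5.5893  v^+=-4.5553  a^+=-5.8778
step 7: x_pred=-8.9837  r=13.2737  x^+=2.0866  v^+=-3.1302  a^+=6.9352
step 8: x_pred=1.4139  r=-6.8839  x^+=-4.3273  v^+=-1.7315  a^+=0.2902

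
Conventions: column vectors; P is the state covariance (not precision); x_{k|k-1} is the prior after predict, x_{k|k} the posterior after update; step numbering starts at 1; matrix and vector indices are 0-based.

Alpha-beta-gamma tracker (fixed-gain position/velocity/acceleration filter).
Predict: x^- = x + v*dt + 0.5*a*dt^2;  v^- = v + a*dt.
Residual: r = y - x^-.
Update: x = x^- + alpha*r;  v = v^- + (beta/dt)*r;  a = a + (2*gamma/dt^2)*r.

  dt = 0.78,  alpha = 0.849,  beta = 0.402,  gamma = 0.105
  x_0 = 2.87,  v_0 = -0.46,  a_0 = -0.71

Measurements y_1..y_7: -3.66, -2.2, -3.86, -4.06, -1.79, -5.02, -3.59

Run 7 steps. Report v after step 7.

v_post = 1.2221

step 1: x_pred=2.2952  r=-5.9552  x^+=-2.7608  v^+=-4.0830  a^+=-2.7655
step 2: x_pred=-6.7868  r=4.5868  x^+=-2.8926  v^+=-3.8762  a^+=-1.1823
step 3: x_pred=-6.2757  r=2.4157  x^+=-4.2248  v^+=-3.5534  a^+=-0.3485
step 4: x_pred=-7.1024  r=3.0424  x^+=-4.5194  v^+=-2.2572  a^+=0.7016
step 5: x_pred=-6.0666  r=4.2766  x^+=-2.4358  v^+=0.4942  a^+=2.1778
step 6: x_pred=-1.3878  r=-3.6322  x^+=-4.4715  v^+=0.3209  a^+=0.9241
step 7: x_pred=-3.9402  r=0.3502  x^+=-3.6429  v^+=1.2221  a^+=1.0449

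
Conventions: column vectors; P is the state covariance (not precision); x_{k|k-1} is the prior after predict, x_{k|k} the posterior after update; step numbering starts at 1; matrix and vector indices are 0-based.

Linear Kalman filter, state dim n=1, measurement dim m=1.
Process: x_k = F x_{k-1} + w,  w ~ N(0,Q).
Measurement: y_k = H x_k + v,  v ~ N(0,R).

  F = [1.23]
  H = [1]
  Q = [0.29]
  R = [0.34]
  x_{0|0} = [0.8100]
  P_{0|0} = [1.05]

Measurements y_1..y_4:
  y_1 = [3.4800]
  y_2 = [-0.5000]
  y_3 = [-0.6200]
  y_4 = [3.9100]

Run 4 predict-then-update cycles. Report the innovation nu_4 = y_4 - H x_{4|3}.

step 1: x^-=[0.9963]  P^-=[1.8785]  S=[2.2185]  K=[0.8467]  nu=[2.4837]  x^+=[3.0994]  P^+=[0.2879]
step 2: x^-=[3.8122]  P^-=[0.7256]  S=[1.0656]  K=[0.6809]  nu=[-4.3122]  x^+=[0.8760]  P^+=[0.2315]
step 3: x^-=[1.0774]  P^-=[0.6403]  S=[0.9803]  K=[0.6532]  nu=[-1.6974]  x^+=[-0.0313]  P^+=[0.2221]
step 4: x^-=[-0.0384]  P^-=[0.6260]  S=[0.9660]  K=[0.6480]  nu=[3.9484]  x^+=[2.5202]  P^+=[0.2203]

innov = [3.9484]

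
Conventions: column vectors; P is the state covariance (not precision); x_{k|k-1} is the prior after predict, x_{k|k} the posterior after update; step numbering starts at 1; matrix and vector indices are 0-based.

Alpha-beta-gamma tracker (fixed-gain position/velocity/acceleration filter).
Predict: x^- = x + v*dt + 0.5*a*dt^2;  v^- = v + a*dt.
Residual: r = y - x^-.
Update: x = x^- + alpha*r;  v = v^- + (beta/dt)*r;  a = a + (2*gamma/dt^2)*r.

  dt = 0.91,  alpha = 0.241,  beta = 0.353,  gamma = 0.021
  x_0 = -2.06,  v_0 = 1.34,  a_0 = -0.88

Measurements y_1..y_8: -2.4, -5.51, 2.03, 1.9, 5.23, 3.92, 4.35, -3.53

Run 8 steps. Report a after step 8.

a_post = -0.7893

step 1: x_pred=-1.2050  r=-1.1950  x^+=-1.4930  v^+=0.0756  a^+=-0.9406
step 2: x_pred=-1.8136  r=-3.6964  x^+=-2.7044  v^+=-2.2142  a^+=-1.1281
step 3: x_pred=-5.1864  r=7.2164  x^+=-3.4473  v^+=-0.4414  a^+=-0.7621
step 4: x_pred=-4.1645  r=6.0645  x^+=-2.7030  v^+=1.2176  a^+=-0.4545
step 5: x_pred=-1.7831  r=7.0131  x^+=-0.0930  v^+=3.5245  a^+=-0.0988
step 6: x_pred=3.0734  r=0.8466  x^+=3.2774  v^+=3.7630  a^+=-0.0559
step 7: x_pred=6.6786  r=-2.3286  x^+=6.1174  v^+=2.8088  a^+=-0.1740
step 8: x_pred=8.6014  r=-12.1314  x^+=5.6778  v^+=-2.0554  a^+=-0.7893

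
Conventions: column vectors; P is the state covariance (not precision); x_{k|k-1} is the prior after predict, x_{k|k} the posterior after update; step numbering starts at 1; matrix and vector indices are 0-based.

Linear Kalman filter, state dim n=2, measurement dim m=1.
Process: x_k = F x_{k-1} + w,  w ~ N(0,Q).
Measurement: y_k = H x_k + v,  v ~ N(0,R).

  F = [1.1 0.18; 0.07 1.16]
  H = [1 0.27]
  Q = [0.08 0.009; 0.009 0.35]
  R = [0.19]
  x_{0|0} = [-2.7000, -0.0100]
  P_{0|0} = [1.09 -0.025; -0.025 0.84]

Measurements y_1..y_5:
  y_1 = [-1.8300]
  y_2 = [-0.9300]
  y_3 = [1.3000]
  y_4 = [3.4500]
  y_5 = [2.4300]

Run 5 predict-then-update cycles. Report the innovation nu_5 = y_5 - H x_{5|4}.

innov = [-2.0944]

step 1: x^-=[-2.9718, -0.2006]  P^-=[1.4162 0.2361; 0.2361 1.4816]  S=[1.8417]  K=[0.8036; 0.3454]  nu=[1.1960]  x^+=[-2.0108, 0.2125]  P^+=[0.2270 -0.2751; -0.2751 1.2619]
step 2: x^-=[-2.1736, 0.1057]  P^-=[0.2866 -0.0645; -0.0645 2.0044]  S=[0.5878]  K=[0.4578; 0.8109]  nu=[1.2150]  x^+=[-1.6173, 1.0910]  P^+=[0.1633 -0.2828; -0.2828 1.6179]
step 3: x^-=[-1.5826, 1.1523]  P^-=[0.2181 -0.0050; -0.0050 2.4819]  S=[0.5863]  K=[0.3697; 1.1344]  nu=[2.5715]  x^+=[-0.6321, 4.0695]  P^+=[0.1380 -0.2508; -0.2508 1.7273]
step 4: x^-=[0.0372, 4.6763]  P^-=[0.2036 0.0571; 0.0571 2.6343]  S=[0.6164]  K=[0.3552; 1.2464]  nu=[2.1501]  x^+=[0.8011, 7.3563]  P^+=[0.1258 -0.2159; -0.2159 1.6766]
step 5: x^-=[2.2053, 8.5894]  P^-=[0.2010 0.0906; 0.0906 2.5716]  S=[0.6274]  K=[0.3594; 1.2510]  nu=[-2.0944]  x^+=[1.4526, 5.9692]  P^+=[0.1200 -0.1915; -0.1915 1.5897]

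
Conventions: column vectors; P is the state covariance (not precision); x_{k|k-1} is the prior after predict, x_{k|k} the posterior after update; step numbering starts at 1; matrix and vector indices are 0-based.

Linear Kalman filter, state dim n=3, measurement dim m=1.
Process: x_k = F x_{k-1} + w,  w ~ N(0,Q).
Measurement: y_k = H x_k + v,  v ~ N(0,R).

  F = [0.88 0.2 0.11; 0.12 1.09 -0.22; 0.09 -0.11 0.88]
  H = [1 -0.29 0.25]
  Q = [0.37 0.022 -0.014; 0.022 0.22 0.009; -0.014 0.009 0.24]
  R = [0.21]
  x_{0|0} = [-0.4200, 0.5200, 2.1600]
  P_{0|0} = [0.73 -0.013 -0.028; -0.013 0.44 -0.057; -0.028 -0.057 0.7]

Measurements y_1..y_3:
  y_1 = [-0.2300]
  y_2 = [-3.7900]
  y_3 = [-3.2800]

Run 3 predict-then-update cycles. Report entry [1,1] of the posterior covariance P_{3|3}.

step 1: x^-=[-0.0280, 0.0412, 1.8058]  P^-=[0.9489 0.1660 0.0716; 0.1660 0.8126 -0.2310; 0.0716 -0.2310 0.8002]  S=[1.2502]  K=[0.7348; -0.1019; 0.2709]  nu=[-0.6415]  x^+=[-0.4994, 0.1066, 1.6320]  P^+=[0.2739 0.2596 -0.1772; 0.2596 0.7996 -0.1965; -0.1772 -0.1965 0.7085]
step 2: x^-=[-0.2386, -0.3028, 1.3795]  P^-=[0.6711 0.4804 -0.1330; 0.4804 1.3797 -0.4074; -0.1330 -0.4074 0.8053]  S=[0.7614]  K=[0.6547; -0.0284; 0.2450]  nu=[-3.9841]  x^+=[-2.8471, -0.1899, 0.4035]  P^+=[0.3447 0.4945 -0.2551; 0.4945 1.3791 -0.4021; -0.2551 -0.4021 0.7596]
step 3: x^-=[-2.4991, -0.6374, 0.1197]  P^-=[0.8083 0.8424 -0.2485; 0.8424 2.2359 -0.6751; -0.2485 -0.6751 0.8754]  S=[0.7461]  K=[0.6726; 0.0337; 0.2227]  nu=[-0.9957]  x^+=[-3.1688, -0.6710, -0.1020]  P^+=[0.4707 0.8254 -0.3602; 0.8254 2.2351 -0.6807; -0.3602 -0.6807 0.8384]

P_post[1,1] = 2.2351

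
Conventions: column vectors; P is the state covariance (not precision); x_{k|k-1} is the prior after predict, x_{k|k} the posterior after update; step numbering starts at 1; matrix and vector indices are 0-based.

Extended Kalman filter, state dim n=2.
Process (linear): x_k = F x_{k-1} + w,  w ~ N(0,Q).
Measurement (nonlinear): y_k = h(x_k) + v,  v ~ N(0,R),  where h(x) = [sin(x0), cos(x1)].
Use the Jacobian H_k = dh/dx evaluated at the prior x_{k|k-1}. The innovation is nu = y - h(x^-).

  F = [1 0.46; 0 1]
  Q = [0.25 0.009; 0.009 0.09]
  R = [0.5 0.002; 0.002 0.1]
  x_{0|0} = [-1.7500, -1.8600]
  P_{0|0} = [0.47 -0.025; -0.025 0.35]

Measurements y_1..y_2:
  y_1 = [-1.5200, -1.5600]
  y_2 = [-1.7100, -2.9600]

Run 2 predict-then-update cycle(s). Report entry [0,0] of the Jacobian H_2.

step 1: x^-=[-2.6056, -1.8600]  P^-=[0.7711 0.1450; 0.1450 0.4400]  H_jac=[-0.8598 0.0000; 0.0000 0.9585]  S=[1.0700 -0.1175; -0.1175 0.5042]  K=[-0.6048 0.1347; -0.0253 0.8305]  nu=[-1.0093, -1.2748]  x^+=[-2.1669, -2.8932]  P^+=[0.3514 0.0128; 0.0128 0.0866]
step 2: x^-=[-3.4978, -2.8932]  P^-=[0.6315 0.0616; 0.0616 0.1766]  H_jac=[-0.9372 0.0000; 0.0000 0.2459]  S=[1.0547 -0.0122; -0.0122 0.1107]  K=[-0.5603 0.0751; -0.0503 0.3868]  nu=[-2.0587, -1.9907]  x^+=[-2.4939, -3.5596]  P^+=[0.2987 0.0260; 0.0260 0.1569]

H_jac[0,0] = -0.9372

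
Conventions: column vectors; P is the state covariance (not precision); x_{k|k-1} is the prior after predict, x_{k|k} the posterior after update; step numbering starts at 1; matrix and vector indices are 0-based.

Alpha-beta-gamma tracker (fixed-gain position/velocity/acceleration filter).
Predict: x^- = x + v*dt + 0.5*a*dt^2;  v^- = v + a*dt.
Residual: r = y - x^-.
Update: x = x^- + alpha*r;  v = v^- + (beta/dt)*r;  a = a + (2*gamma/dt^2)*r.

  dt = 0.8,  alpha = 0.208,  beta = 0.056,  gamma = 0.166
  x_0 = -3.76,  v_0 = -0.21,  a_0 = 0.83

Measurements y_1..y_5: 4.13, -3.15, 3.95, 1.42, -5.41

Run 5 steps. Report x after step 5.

step 1: x_pred=-3.6624  r=7.7924  x^+=-2.0416  v^+=0.9995  a^+=4.8723
step 2: x_pred=0.3171  r=-3.4671  x^+=-0.4040  v^+=4.6546  a^+=3.0737
step 3: x_pred=4.3033  r=-0.3533  x^+=4.2298  v^+=7.0889  a^+=2.8905
step 4: x_pred=10.8258  r=-9.4058  x^+=8.8694  v^+=8.7429  a^+=-1.9888
step 5: x_pred=15.2273  r=-20.6373  x^+=10.9347  v^+=5.7072  a^+=-12.6944

x_post = 10.9347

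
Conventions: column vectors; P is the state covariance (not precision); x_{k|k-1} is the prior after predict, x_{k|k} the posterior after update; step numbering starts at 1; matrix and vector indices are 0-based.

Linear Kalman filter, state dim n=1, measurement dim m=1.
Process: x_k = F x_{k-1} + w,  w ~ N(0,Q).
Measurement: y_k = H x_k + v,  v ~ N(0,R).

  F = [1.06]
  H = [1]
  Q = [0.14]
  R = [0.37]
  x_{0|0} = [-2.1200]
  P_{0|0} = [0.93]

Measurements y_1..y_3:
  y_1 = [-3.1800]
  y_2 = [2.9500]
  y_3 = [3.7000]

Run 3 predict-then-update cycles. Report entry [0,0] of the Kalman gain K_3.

step 1: x^-=[-2.2472]  P^-=[1.1849]  S=[1.5549]  K=[0.7620]  nu=[-0.9328]  x^+=[-2.9580]  P^+=[0.2820]
step 2: x^-=[-3.1355]  P^-=[0.4568]  S=[0.8268]  K=[0.5525]  nu=[6.0855]  x^+=[0.2267]  P^+=[0.2044]
step 3: x^-=[0.2403]  P^-=[0.3697]  S=[0.7397]  K=[0.4998]  nu=[3.4597]  x^+=[1.9694]  P^+=[0.1849]

K[0,0] = 0.4998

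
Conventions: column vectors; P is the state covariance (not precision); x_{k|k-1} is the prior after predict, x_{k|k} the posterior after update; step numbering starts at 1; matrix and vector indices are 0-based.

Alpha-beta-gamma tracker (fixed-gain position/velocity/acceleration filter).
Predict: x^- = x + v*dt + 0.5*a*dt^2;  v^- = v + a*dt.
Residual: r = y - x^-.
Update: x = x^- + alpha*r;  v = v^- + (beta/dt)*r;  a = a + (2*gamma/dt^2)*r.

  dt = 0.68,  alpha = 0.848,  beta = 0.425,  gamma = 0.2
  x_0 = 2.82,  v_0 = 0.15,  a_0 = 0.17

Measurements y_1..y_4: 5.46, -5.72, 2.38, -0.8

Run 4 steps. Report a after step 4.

step 1: x_pred=2.9613  r=2.4987  x^+=5.0802  v^+=1.8273  a^+=2.3315
step 2: x_pred=6.8618  r=-12.5818  x^+=-3.8076  v^+=-4.4509  a^+=-8.5524
step 3: x_pred=-8.8115  r=11.1915  x^+=0.6789  v^+=-3.2719  a^+=1.1288
step 4: x_pred=-1.2850  r=0.4850  x^+=-0.8737  v^+=-2.2011  a^+=1.5484

a_post = 1.5484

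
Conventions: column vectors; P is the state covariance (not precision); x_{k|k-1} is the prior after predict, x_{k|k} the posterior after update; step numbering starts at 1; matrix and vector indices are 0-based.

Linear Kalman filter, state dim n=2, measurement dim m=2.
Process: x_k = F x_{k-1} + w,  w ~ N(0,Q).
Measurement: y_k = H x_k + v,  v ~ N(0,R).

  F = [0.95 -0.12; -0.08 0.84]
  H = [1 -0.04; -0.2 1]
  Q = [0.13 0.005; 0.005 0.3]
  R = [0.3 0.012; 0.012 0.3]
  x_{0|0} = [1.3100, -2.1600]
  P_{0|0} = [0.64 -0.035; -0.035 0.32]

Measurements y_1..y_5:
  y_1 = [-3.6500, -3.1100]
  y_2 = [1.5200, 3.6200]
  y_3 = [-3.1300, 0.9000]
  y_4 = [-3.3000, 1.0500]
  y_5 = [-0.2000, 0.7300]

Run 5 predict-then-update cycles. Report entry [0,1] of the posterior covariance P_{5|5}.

step 1: x^-=[1.5037, -1.9192]  P^-=[0.7202 -0.1042; -0.1042 0.5346]  S=[1.0294 -0.2584; -0.2584 0.9051]  K=[0.6839 -0.0790; 0.0346 0.6236]  nu=[-5.2305, -0.8901]  x^+=[-2.0029, -2.6551]  P^+=[0.2052 0.0256; 0.0256 0.1926]
step 2: x^-=[-1.5841, -2.0700]  P^-=[0.3122 -0.0094; -0.0094 0.4338]  S=[0.6136 -0.0772; -0.0772 0.7500]  K=[0.5038 -0.0439; 0.0299 0.5839]  nu=[3.0213, 5.3732]  x^+=[-0.2976, 1.1581]  P^+=[0.1516 0.0232; 0.0232 0.1802]
step 3: x^-=[-0.4216, 0.9966]  P^-=[0.2641 -0.0059; -0.0059 0.4250]  S=[0.5652 -0.0638; -0.0638 0.7379]  K=[0.4632 -0.0396; 0.0248 0.5797]  nu=[-2.6685, -0.1809]  x^+=[-1.6504, 0.8254]  P^+=[0.1393 0.0216; 0.0216 0.1785]
step 4: x^-=[-1.6669, 0.8254]  P^-=[0.2534 -0.0062; -0.0062 0.4240]  S=[0.5546 -0.0619; -0.0619 0.7366]  K=[0.4530 -0.0391; 0.0229 0.5792]  nu=[-1.6000, -0.1088]  x^+=[-2.3875, 0.7258]  P^+=[0.1363 0.0209; 0.0209 0.1782]
step 5: x^-=[-2.3552, 0.8006]  P^-=[0.2508 -0.0064; -0.0064 0.4238]  S=[0.5520 -0.0616; -0.0616 0.7364]  K=[0.4504 -0.0391; 0.0223 0.5791]  nu=[2.1873, -0.5417]  x^+=[-1.3488, 0.5357]  P^+=[0.1355 0.0208; 0.0208 0.1782]

P_post[0,1] = 0.0208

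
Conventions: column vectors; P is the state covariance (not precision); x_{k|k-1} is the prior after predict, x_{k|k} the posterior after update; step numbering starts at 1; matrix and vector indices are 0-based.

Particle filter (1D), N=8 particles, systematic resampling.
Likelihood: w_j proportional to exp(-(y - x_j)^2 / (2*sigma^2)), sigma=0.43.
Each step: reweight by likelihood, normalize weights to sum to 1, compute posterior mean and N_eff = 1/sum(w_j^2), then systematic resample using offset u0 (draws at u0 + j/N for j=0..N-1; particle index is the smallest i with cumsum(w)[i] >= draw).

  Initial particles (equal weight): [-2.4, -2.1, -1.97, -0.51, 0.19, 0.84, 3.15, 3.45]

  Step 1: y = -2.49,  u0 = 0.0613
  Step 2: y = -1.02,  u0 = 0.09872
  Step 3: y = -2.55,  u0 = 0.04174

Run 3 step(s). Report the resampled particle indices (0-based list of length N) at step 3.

step 1: w=[0.4609, 0.3123, 0.2268, 0.0000, 0.0000, 0.0000, 0.0000, 0.0000]  mean=-2.2088  Neff=2.7670  idx=[0, 0, 0, 0, 1, 1, 2, 2]
step 2: w=[0.0205, 0.0205, 0.0205, 0.0205, 0.1509, 0.1509, 0.3081, 0.3081]  mean=-2.0445  Neff=4.2187  idx=[4, 4, 5, 6, 6, 7, 7, 7]
step 3: w=[0.1543, 0.1543, 0.1543, 0.1074, 0.1074, 0.1074, 0.1074, 0.1074]  mean=-2.0302  Neff=7.7448  idx=[0, 1, 1, 2, 3, 4, 6, 7]

resampled_idx = [0, 1, 1, 2, 3, 4, 6, 7]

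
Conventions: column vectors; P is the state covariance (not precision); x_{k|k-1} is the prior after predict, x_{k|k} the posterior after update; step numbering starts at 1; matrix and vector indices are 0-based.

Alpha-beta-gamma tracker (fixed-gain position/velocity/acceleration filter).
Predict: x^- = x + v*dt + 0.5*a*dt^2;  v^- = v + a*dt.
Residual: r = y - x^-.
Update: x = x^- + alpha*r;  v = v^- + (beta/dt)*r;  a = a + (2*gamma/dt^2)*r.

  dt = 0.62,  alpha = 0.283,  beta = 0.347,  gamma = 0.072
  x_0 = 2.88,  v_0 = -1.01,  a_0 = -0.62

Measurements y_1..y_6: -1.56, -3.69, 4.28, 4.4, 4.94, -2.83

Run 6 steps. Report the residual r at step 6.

step 1: x_pred=2.1346  r=-3.6946  x^+=1.0891  v^+=-3.4622  a^+=-2.0040
step 2: x_pred=-1.4427  r=-2.2473  x^+=-2.0787  v^+=-5.9625  a^+=-2.8459
step 3: x_pred=-6.3224  r=10.6024  x^+=-3.3219  v^+=-1.7930  a^+=1.1259
step 4: x_pred=-4.2172  r=8.6172  x^+=-1.7785  v^+=3.7279  a^+=4.3539
step 5: x_pred=1.3696  r=3.5704  x^+=2.3800  v^+=8.4256  a^+=5.6915
step 6: x_pred=8.6978  r=-11.5278  x^+=5.4354  v^+=5.5025  a^+=1.3730

resid = -11.5278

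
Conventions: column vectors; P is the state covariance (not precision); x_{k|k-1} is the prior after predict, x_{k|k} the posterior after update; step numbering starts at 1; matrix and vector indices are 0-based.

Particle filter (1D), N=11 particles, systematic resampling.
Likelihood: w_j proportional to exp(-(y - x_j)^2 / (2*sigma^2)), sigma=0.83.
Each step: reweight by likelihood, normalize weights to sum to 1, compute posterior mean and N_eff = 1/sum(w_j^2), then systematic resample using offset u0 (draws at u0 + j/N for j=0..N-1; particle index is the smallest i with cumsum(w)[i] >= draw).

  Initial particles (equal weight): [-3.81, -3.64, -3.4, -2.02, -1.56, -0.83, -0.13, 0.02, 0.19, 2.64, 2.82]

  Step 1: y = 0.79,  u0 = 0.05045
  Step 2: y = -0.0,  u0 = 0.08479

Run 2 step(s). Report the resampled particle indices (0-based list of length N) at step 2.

step 1: w=[0.0000, 0.0000, 0.0000, 0.0014, 0.0080, 0.0657, 0.2388, 0.2871, 0.3399, 0.0368, 0.0222]  mean=0.1291  Neff=3.8279  idx=[5, 6, 6, 7, 7, 7, 7, 8, 8, 8, 9]
step 2: w=[0.0638, 0.1039, 0.1039, 0.1051, 0.1051, 0.1051, 0.1051, 0.1024, 0.1024, 0.1024, 0.0007]  mean=-0.0114  Neff=9.8686  idx=[1, 2, 2, 3, 4, 5, 6, 7, 8, 9, 9]

resampled_idx = [1, 2, 2, 3, 4, 5, 6, 7, 8, 9, 9]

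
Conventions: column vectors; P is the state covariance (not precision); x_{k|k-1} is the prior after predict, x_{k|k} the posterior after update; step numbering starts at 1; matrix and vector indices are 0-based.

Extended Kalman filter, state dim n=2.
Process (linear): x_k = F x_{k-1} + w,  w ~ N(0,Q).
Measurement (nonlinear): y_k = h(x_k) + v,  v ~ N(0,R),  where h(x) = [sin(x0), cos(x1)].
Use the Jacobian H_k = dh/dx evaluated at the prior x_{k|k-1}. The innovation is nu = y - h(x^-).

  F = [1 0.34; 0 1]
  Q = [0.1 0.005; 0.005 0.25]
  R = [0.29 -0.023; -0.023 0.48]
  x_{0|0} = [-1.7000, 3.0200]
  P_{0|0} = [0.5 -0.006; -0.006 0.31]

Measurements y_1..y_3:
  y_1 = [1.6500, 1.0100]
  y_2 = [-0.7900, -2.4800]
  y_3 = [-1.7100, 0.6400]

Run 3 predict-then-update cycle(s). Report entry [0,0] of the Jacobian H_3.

H_jac[0,0] = -0.3127

step 1: x^-=[-0.6732, 3.0200]  P^-=[0.6318 0.1044; 0.1044 0.5600]  H_jac=[0.7818 0.0000; 0.0000 -0.1213]  S=[0.6762 -0.0329; -0.0329 0.4882]  K=[0.7316 0.0234; 0.1143 -0.1314]  nu=[2.2735, 2.0026]  x^+=[1.0369, 3.0167]  P^+=[0.2707 0.0463; 0.0463 0.5417]
step 2: x^-=[2.0626, 3.0167]  P^-=[0.4648 0.2355; 0.2355 0.7917]  H_jac=[-0.4722 0.0000; 0.0000 -0.1245]  S=[0.3936 -0.0092; -0.0092 0.4923]  K=[-0.5592 -0.0700; -0.2872 -0.2056]  nu=[-1.6715, -1.4878]  x^+=[3.1014, 3.8028]  P^+=[0.3400 0.1664; 0.1664 0.7395]
step 3: x^-=[4.3943, 3.8028]  P^-=[0.6386 0.4228; 0.4228 0.9895]  H_jac=[-0.3127 0.0000; 0.0000 0.6141]  S=[0.3525 -0.1042; -0.1042 0.8531]  K=[-0.4945 0.2439; -0.1708 0.6914]  nu=[-0.7602, 1.4292]  x^+=[5.1189, 4.9208]  P^+=[0.4765 0.2092; 0.2092 0.5468]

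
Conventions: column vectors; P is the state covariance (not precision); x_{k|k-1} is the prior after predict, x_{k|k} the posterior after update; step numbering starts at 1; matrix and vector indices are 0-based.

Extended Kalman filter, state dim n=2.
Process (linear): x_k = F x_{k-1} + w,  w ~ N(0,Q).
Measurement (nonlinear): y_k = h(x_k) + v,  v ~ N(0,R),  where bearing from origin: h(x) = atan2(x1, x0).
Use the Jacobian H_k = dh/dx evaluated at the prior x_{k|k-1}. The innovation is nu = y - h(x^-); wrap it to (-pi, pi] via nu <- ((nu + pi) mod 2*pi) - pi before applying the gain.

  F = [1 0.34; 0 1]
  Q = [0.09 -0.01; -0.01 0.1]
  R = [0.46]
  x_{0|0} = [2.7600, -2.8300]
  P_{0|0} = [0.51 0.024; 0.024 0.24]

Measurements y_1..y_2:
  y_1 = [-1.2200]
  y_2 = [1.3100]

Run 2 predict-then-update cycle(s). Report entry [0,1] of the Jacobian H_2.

step 1: x^-=[1.7978, -2.8300]  P^-=[0.6441 0.0956; 0.0956 0.3400]  H_jac=[0.2518 0.1599]  S=[0.5172]  K=[0.3431; 0.1517]  nu=[-0.2152]  x^+=[1.7240, -2.8626]  P^+=[0.5832 0.0687; 0.0687 0.3281]
step 2: x^-=[0.7507, -2.8626]  P^-=[0.7578 0.1702; 0.1702 0.4281]  H_jac=[0.3269 0.0857]  S=[0.5536]  K=[0.4738; 0.1668]  nu=[2.6243]  x^+=[1.9940, -2.4249]  P^+=[0.6336 0.1265; 0.1265 0.4127]

H_jac[0,1] = 0.0857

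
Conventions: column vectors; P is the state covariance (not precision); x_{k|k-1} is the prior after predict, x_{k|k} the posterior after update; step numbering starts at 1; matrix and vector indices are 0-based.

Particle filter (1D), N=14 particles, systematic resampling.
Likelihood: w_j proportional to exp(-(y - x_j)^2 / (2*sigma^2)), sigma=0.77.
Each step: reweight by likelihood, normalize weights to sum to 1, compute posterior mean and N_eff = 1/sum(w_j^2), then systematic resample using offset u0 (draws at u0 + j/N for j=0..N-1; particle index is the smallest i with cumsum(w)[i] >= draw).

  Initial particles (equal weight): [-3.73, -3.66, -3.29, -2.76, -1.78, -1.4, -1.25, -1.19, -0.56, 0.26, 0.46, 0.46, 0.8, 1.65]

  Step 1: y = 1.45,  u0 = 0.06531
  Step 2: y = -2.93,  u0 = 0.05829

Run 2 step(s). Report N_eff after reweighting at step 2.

N_eff = 4.3007

step 1: w=[0.0000, 0.0000, 0.0000, 0.0000, 0.0001, 0.0004, 0.0007, 0.0010, 0.0115, 0.1050, 0.1517, 0.1517, 0.2428, 0.3352]  mean=0.9050  Neff=4.3768  idx=[9, 10, 10, 11, 11, 12, 12, 12, 12, 13, 13, 13, 13, 13]
step 2: w=[0.4016, 0.1324, 0.1324, 0.1324, 0.1324, 0.0172, 0.0172, 0.0172, 0.0172, 0.0000, 0.0000, 0.0000, 0.0000, 0.0000]  mean=0.4033  Neff=4.3007  idx=[0, 0, 0, 0, 0, 1, 1, 2, 2, 3, 3, 4, 4, 8]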